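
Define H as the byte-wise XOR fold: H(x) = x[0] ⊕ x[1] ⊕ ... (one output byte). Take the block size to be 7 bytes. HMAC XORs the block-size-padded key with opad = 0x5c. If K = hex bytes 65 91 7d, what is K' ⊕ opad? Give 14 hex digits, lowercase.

39cd215c5c5c5c

Key hex bytes 65 91 7d is 3 bytes ≤ B = 7; zero-pad to 7 bytes: K' = 65 91 7d 00 00 00 00.
XOR each byte with 0x5c: 65⊕5c=39, 91⊕5c=cd, 7d⊕5c=21, 00⊕5c=5c, 00⊕5c=5c, 00⊕5c=5c, 00⊕5c=5c.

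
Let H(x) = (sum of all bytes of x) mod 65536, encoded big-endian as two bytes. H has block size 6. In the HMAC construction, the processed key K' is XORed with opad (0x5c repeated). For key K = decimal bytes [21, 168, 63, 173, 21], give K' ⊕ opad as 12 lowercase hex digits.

Key decimal bytes [21, 168, 63, 173, 21] = 15 a8 3f ad 15 is 5 bytes ≤ B = 6; zero-pad to 6 bytes: K' = 15 a8 3f ad 15 00.
XOR each byte with 0x5c: 15⊕5c=49, a8⊕5c=f4, 3f⊕5c=63, ad⊕5c=f1, 15⊕5c=49, 00⊕5c=5c.

49f463f1495c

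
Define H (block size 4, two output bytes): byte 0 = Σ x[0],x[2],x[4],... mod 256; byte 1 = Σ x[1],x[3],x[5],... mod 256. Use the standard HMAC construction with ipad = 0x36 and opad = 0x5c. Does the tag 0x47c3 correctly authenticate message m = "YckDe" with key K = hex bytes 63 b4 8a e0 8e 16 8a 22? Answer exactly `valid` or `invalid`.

Key hex bytes 63 b4 8a e0 8e 16 8a 22 is 8 bytes > B = 4, so hash it first: H(key) = 05 cc, then zero-pad to 4 bytes: K' = 05 cc 00 00.
K' ⊕ ipad = 33 fa 36 36; K' ⊕ opad = 59 90 5c 5c.
Inner hash: even-index sum = 402 mod 256 = 146; odd-index sum = 471 mod 256 = 215 → 92 d7.
Outer hash (recomputed tag): even-index sum = 327 mod 256 = 71; odd-index sum = 451 mod 256 = 195 → 47 c3.
Recomputed tag = 47c3; claimed = 47c3 → match.

valid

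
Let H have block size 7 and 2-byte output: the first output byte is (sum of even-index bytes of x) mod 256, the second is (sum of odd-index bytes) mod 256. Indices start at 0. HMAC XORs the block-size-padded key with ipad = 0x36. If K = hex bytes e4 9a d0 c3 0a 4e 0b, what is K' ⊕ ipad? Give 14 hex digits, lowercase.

Key hex bytes e4 9a d0 c3 0a 4e 0b is exactly B = 7 bytes: K' = e4 9a d0 c3 0a 4e 0b.
XOR each byte with 0x36: e4⊕36=d2, 9a⊕36=ac, d0⊕36=e6, c3⊕36=f5, 0a⊕36=3c, 4e⊕36=78, 0b⊕36=3d.

d2ace6f53c783d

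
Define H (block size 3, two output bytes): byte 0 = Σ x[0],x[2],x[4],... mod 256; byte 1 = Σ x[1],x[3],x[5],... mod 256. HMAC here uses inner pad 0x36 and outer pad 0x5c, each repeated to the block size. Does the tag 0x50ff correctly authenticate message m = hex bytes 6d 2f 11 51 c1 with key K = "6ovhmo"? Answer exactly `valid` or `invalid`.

Key "6ovhmo" = 36 6f 76 68 6d 6f is 6 bytes > B = 3, so hash it first: H(key) = 19 46, then zero-pad to 3 bytes: K' = 19 46 00.
K' ⊕ ipad = 2f 70 36; K' ⊕ opad = 45 1a 5c.
Inner hash: even-index sum = 229 mod 256 = 229; odd-index sum = 431 mod 256 = 175 → e5 af.
Outer hash (recomputed tag): even-index sum = 336 mod 256 = 80; odd-index sum = 255 mod 256 = 255 → 50 ff.
Recomputed tag = 50ff; claimed = 50ff → match.

valid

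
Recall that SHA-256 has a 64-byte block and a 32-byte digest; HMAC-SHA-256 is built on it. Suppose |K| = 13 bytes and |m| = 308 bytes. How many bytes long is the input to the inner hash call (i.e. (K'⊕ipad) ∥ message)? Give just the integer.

Key is 13 ≤ 64 bytes, zero-padded: |K'| = 64.
Inner input = (K'⊕ipad) ∥ m → 64 + 308 = 372 bytes.

372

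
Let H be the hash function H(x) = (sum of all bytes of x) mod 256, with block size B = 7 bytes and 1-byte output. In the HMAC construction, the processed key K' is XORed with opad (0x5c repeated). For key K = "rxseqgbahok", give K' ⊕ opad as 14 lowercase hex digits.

Key "rxseqgbahok" = 72 78 73 65 71 67 62 61 68 6f 6b is 11 bytes > B = 7, so hash it first: H(key) = 9f, then zero-pad to 7 bytes: K' = 9f 00 00 00 00 00 00.
XOR each byte with 0x5c: 9f⊕5c=c3, 00⊕5c=5c, 00⊕5c=5c, 00⊕5c=5c, 00⊕5c=5c, 00⊕5c=5c, 00⊕5c=5c.

c35c5c5c5c5c5c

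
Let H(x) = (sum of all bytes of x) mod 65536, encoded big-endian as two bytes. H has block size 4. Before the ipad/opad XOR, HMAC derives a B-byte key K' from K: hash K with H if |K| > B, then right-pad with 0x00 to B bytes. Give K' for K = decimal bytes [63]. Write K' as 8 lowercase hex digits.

Key decimal bytes [63] = 3f is 1 byte ≤ B = 4; zero-pad to 4 bytes: K' = 3f 00 00 00.

3f000000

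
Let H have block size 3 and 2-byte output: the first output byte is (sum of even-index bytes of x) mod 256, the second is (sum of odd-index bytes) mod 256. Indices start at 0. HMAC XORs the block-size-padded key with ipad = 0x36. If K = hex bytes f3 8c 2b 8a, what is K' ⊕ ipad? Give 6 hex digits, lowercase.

Key hex bytes f3 8c 2b 8a is 4 bytes > B = 3, so hash it first: H(key) = 1e 16, then zero-pad to 3 bytes: K' = 1e 16 00.
XOR each byte with 0x36: 1e⊕36=28, 16⊕36=20, 00⊕36=36.

282036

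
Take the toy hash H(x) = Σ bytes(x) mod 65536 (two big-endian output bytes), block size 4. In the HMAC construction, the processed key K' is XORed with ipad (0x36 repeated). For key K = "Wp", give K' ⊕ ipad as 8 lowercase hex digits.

61463636

Key "Wp" = 57 70 is 2 bytes ≤ B = 4; zero-pad to 4 bytes: K' = 57 70 00 00.
XOR each byte with 0x36: 57⊕36=61, 70⊕36=46, 00⊕36=36, 00⊕36=36.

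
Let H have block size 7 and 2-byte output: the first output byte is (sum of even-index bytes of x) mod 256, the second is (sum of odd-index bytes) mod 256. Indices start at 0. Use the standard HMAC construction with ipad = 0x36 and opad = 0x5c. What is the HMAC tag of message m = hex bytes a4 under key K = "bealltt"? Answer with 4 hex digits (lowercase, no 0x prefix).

Key "bealltt" = 62 65 61 6c 6c 74 74 is exactly B = 7 bytes: K' = 62 65 61 6c 6c 74 74.
K' ⊕ ipad = 54 53 57 5a 5a 42 42.  K' ⊕ opad = 3e 39 3d 30 30 28 28.
Inner input = (K'⊕ipad) ∥ m = 54 53 57 5a 5a 42 42 ∥ a4.
Inner hash: even-index sum = 327 mod 256 = 71; odd-index sum = 403 mod 256 = 147 → 47 93.
Outer input = (K'⊕opad) ∥ inner = 3e 39 3d 30 30 28 28 ∥ 47 93.
Outer hash (tag): even-index sum = 358 mod 256 = 102; odd-index sum = 216 mod 256 = 216 → 66 d8.

66d8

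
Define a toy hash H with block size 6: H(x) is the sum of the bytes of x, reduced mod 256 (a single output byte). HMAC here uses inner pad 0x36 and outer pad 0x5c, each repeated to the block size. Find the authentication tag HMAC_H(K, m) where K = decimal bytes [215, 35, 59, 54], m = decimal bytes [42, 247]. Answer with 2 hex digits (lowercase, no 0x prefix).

Key decimal bytes [215, 35, 59, 54] = d7 23 3b 36 is 4 bytes ≤ B = 6; zero-pad to 6 bytes: K' = d7 23 3b 36 00 00.
K' ⊕ ipad = e1 15 0d 00 36 36.  K' ⊕ opad = 8b 7f 67 6a 5c 5c.
Inner input = (K'⊕ipad) ∥ m = e1 15 0d 00 36 36 ∥ 2a f7.
Inner hash: sum = 225+21+13+0+54+54+42+247 = 656; mod 256 = 144 → 90.
Outer input = (K'⊕opad) ∥ inner = 8b 7f 67 6a 5c 5c ∥ 90.
Outer hash (tag): sum = 139+127+103+106+92+92+144 = 803; mod 256 = 35 → 23.

23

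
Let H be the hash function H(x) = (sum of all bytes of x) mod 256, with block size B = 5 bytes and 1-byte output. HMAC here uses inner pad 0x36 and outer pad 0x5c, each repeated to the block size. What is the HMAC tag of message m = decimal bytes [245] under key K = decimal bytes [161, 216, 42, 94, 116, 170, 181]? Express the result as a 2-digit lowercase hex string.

a7

Key decimal bytes [161, 216, 42, 94, 116, 170, 181] = a1 d8 2a 5e 74 aa b5 is 7 bytes > B = 5, so hash it first: H(key) = d4, then zero-pad to 5 bytes: K' = d4 00 00 00 00.
K' ⊕ ipad = e2 36 36 36 36.  K' ⊕ opad = 88 5c 5c 5c 5c.
Inner input = (K'⊕ipad) ∥ m = e2 36 36 36 36 ∥ f5.
Inner hash: sum = 226+54+54+54+54+245 = 687; mod 256 = 175 → af.
Outer input = (K'⊕opad) ∥ inner = 88 5c 5c 5c 5c ∥ af.
Outer hash (tag): sum = 136+92+92+92+92+175 = 679; mod 256 = 167 → a7.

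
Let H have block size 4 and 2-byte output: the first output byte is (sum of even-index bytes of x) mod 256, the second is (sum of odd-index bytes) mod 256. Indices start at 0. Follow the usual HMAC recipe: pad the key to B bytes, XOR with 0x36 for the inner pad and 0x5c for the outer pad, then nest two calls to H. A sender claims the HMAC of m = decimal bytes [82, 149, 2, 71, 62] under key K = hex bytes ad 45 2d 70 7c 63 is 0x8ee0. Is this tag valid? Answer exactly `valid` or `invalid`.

Key hex bytes ad 45 2d 70 7c 63 is 6 bytes > B = 4, so hash it first: H(key) = 56 18, then zero-pad to 4 bytes: K' = 56 18 00 00.
K' ⊕ ipad = 60 2e 36 36; K' ⊕ opad = 0a 44 5c 5c.
Inner hash: even-index sum = 296 mod 256 = 40; odd-index sum = 320 mod 256 = 64 → 28 40.
Outer hash (recomputed tag): even-index sum = 142 mod 256 = 142; odd-index sum = 224 mod 256 = 224 → 8e e0.
Recomputed tag = 8ee0; claimed = 8ee0 → match.

valid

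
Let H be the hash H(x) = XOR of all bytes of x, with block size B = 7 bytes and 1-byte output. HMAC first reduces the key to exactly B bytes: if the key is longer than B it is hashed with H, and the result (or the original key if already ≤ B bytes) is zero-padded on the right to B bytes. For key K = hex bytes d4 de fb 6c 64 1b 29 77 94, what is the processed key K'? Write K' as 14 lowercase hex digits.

28000000000000

|K| = 9 > B = 7, so first hash the key.
H(K): XOR d4⊕de⊕fb⊕6c⊕64⊕1b⊕29⊕77⊕94 = 28.
Zero-pad H(K) = 28 to 7 bytes: K' = 28 00 00 00 00 00 00.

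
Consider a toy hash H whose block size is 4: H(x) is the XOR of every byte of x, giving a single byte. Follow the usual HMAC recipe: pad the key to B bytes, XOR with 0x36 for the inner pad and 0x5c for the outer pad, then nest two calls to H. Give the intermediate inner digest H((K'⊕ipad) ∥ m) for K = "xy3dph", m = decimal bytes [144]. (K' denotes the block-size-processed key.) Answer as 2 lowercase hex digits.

de

Key "xy3dph" = 78 79 33 64 70 68 is 6 bytes > B = 4, so hash it first: H(key) = 4e, then zero-pad to 4 bytes: K' = 4e 00 00 00.
K' ⊕ ipad = 78 36 36 36.
Inner input = 78 36 36 36 ∥ 90.
Inner hash: XOR 78⊕36⊕36⊕36⊕90 = de.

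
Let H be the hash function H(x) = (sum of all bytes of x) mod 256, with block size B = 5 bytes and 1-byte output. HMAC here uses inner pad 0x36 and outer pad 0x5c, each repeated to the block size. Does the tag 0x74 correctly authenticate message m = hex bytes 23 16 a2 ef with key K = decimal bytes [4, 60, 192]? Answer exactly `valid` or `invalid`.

Key decimal bytes [4, 60, 192] = 04 3c c0 is 3 bytes ≤ B = 5; zero-pad to 5 bytes: K' = 04 3c c0 00 00.
K' ⊕ ipad = 32 0a f6 36 36; K' ⊕ opad = 58 60 9c 5c 5c.
Inner hash: sum = 50+10+246+54+54+35+22+162+239 = 872; mod 256 = 104 → 68.
Outer hash (recomputed tag): sum = 88+96+156+92+92+104 = 628; mod 256 = 116 → 74.
Recomputed tag = 74; claimed = 74 → match.

valid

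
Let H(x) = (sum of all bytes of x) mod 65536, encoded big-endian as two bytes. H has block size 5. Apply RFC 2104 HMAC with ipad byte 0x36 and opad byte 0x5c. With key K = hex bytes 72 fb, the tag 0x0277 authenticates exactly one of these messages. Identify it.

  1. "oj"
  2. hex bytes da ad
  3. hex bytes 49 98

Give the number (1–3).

Key hex bytes 72 fb is 2 bytes ≤ B = 5; zero-pad to 5 bytes: K' = 72 fb 00 00 00.
K' ⊕ ipad = 44 cd 36 36 36; K' ⊕ opad = 2e a7 5c 5c 5c.
m1: inner = H(44 cd 36 36 36 6f 6a) = 02 8c; tag = H(2e a7 5c 5c 5c 02 8c) = 0277 ← matches
m2: inner = H(44 cd 36 36 36 da ad) = 03 3a; tag = H(2e a7 5c 5c 5c 03 3a) = 0226
m3: inner = H(44 cd 36 36 36 49 98) = 02 94; tag = H(2e a7 5c 5c 5c 02 94) = 027f

1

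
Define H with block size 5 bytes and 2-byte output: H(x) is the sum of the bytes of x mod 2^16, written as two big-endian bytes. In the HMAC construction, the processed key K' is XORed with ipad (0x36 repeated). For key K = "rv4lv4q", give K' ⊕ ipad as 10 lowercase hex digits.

Key "rv4lv4q" = 72 76 34 6c 76 34 71 is 7 bytes > B = 5, so hash it first: H(key) = 02 a3, then zero-pad to 5 bytes: K' = 02 a3 00 00 00.
XOR each byte with 0x36: 02⊕36=34, a3⊕36=95, 00⊕36=36, 00⊕36=36, 00⊕36=36.

3495363636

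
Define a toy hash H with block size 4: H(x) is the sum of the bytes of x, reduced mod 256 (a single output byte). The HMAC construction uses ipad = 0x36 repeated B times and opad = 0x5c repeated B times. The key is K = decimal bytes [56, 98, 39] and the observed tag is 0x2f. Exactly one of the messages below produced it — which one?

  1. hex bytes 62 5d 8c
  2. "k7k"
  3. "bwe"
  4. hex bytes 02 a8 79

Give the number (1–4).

Key decimal bytes [56, 98, 39] = 38 62 27 is 3 bytes ≤ B = 4; zero-pad to 4 bytes: K' = 38 62 27 00.
K' ⊕ ipad = 0e 54 11 36; K' ⊕ opad = 64 3e 7b 5c.
m1: inner = H(0e 54 11 36 62 5d 8c) = f4; tag = H(64 3e 7b 5c f4) = 6d
m2: inner = H(0e 54 11 36 6b 37 6b) = b6; tag = H(64 3e 7b 5c b6) = 2f ← matches
m3: inner = H(0e 54 11 36 62 77 65) = e7; tag = H(64 3e 7b 5c e7) = 60
m4: inner = H(0e 54 11 36 02 a8 79) = cc; tag = H(64 3e 7b 5c cc) = 45

2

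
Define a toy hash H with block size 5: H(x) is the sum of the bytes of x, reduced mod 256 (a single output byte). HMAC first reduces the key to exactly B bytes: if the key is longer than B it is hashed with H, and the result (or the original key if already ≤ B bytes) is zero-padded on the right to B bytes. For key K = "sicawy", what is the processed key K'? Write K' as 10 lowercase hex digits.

9000000000

|K| = 6 > B = 5, so first hash the key.
H(K): sum = 115+105+99+97+119+121 = 656; mod 256 = 144 → 90.
Zero-pad H(K) = 90 to 5 bytes: K' = 90 00 00 00 00.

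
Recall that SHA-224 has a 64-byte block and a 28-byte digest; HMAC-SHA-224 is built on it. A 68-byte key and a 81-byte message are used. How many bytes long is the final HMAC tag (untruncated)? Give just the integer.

The tag is one SHA-224 digest: 28 bytes.

28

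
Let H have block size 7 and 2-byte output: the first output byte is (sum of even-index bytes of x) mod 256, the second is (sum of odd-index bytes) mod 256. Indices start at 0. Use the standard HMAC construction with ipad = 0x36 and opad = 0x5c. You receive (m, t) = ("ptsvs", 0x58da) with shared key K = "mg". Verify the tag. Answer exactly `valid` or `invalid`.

Key "mg" = 6d 67 is 2 bytes ≤ B = 7; zero-pad to 7 bytes: K' = 6d 67 00 00 00 00 00.
K' ⊕ ipad = 5b 51 36 36 36 36 36; K' ⊕ opad = 31 3b 5c 5c 5c 5c 5c.
Inner hash: even-index sum = 487 mod 256 = 231; odd-index sum = 531 mod 256 = 19 → e7 13.
Outer hash (recomputed tag): even-index sum = 344 mod 256 = 88; odd-index sum = 474 mod 256 = 218 → 58 da.
Recomputed tag = 58da; claimed = 58da → match.

valid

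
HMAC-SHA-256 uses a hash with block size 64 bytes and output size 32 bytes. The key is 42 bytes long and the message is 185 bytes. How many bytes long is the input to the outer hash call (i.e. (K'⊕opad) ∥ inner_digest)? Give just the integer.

Key is 42 ≤ 64 bytes, zero-padded: |K'| = 64.
Outer input = (K'⊕opad) ∥ H(inner) → 64 + 32 = 96 bytes.

96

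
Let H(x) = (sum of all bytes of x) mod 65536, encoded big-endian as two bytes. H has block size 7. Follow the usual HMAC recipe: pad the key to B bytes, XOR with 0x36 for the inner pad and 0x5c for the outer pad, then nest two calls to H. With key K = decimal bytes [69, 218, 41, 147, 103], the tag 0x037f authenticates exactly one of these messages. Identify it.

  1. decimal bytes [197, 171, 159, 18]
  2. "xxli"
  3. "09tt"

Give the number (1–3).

2

Key decimal bytes [69, 218, 41, 147, 103] = 45 da 29 93 67 is 5 bytes ≤ B = 7; zero-pad to 7 bytes: K' = 45 da 29 93 67 00 00.
K' ⊕ ipad = 73 ec 1f a5 51 36 36; K' ⊕ opad = 19 86 75 cf 3b 5c 5c.
m1: inner = H(73 ec 1f a5 51 36 36 c5 ab 9f 12) = 05 01; tag = H(19 86 75 cf 3b 5c 5c 05 01) = 02dc
m2: inner = H(73 ec 1f a5 51 36 36 78 78 6c 69) = 04 a5; tag = H(19 86 75 cf 3b 5c 5c 04 a5) = 037f ← matches
m3: inner = H(73 ec 1f a5 51 36 36 30 39 74 74) = 04 31; tag = H(19 86 75 cf 3b 5c 5c 04 31) = 030b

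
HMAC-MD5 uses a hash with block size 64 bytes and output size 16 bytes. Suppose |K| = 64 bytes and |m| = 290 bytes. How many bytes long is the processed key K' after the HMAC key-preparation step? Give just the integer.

64

Key is 64 ≤ 64 bytes, zero-padded: |K'| = 64.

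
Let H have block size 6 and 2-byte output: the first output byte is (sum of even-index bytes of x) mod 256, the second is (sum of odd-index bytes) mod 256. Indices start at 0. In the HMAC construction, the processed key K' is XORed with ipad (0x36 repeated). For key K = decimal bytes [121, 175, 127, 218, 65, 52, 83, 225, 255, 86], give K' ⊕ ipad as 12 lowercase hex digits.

bdc236363636

Key decimal bytes [121, 175, 127, 218, 65, 52, 83, 225, 255, 86] = 79 af 7f da 41 34 53 e1 ff 56 is 10 bytes > B = 6, so hash it first: H(key) = 8b f4, then zero-pad to 6 bytes: K' = 8b f4 00 00 00 00.
XOR each byte with 0x36: 8b⊕36=bd, f4⊕36=c2, 00⊕36=36, 00⊕36=36, 00⊕36=36, 00⊕36=36.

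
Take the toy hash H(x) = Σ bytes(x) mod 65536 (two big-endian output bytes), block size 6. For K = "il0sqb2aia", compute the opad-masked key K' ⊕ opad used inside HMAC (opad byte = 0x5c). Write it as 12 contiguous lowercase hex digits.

5ff45c5c5c5c

Key "il0sqb2aia" = 69 6c 30 73 71 62 32 61 69 61 is 10 bytes > B = 6, so hash it first: H(key) = 03 a8, then zero-pad to 6 bytes: K' = 03 a8 00 00 00 00.
XOR each byte with 0x5c: 03⊕5c=5f, a8⊕5c=f4, 00⊕5c=5c, 00⊕5c=5c, 00⊕5c=5c, 00⊕5c=5c.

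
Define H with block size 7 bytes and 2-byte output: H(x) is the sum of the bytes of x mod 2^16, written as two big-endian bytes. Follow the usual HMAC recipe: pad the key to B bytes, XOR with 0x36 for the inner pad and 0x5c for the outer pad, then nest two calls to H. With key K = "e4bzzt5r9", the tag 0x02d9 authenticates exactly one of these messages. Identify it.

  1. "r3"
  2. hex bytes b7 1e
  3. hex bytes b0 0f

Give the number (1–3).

Key "e4bzzt5r9" = 65 34 62 7a 7a 74 35 72 39 is 9 bytes > B = 7, so hash it first: H(key) = 03 43, then zero-pad to 7 bytes: K' = 03 43 00 00 00 00 00.
K' ⊕ ipad = 35 75 36 36 36 36 36; K' ⊕ opad = 5f 1f 5c 5c 5c 5c 5c.
m1: inner = H(35 75 36 36 36 36 36 72 33) = 02 5d; tag = H(5f 1f 5c 5c 5c 5c 5c 02 5d) = 02a9
m2: inner = H(35 75 36 36 36 36 36 b7 1e) = 02 8d; tag = H(5f 1f 5c 5c 5c 5c 5c 02 8d) = 02d9 ← matches
m3: inner = H(35 75 36 36 36 36 36 b0 0f) = 02 77; tag = H(5f 1f 5c 5c 5c 5c 5c 02 77) = 02c3

2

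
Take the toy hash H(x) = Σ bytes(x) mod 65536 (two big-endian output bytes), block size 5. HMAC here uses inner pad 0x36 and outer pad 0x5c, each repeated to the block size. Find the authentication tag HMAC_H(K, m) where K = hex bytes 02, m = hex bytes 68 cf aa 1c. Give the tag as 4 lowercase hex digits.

01da

Key hex bytes 02 is 1 byte ≤ B = 5; zero-pad to 5 bytes: K' = 02 00 00 00 00.
K' ⊕ ipad = 34 36 36 36 36.  K' ⊕ opad = 5e 5c 5c 5c 5c.
Inner input = (K'⊕ipad) ∥ m = 34 36 36 36 36 ∥ 68 cf aa 1c.
Inner hash: sum = 52+54+54+54+54+104+207+170+28 = 777 → 03 09.
Outer input = (K'⊕opad) ∥ inner = 5e 5c 5c 5c 5c ∥ 03 09.
Outer hash (tag): sum = 94+92+92+92+92+3+9 = 474 → 01 da.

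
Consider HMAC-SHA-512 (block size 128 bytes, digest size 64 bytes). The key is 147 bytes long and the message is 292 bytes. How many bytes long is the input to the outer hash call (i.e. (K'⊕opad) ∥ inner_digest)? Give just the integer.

192

Key is 147 > 128 bytes, so it is hashed to 64 bytes then zero-padded to 128: |K'| = 128.
Outer input = (K'⊕opad) ∥ H(inner) → 128 + 64 = 192 bytes.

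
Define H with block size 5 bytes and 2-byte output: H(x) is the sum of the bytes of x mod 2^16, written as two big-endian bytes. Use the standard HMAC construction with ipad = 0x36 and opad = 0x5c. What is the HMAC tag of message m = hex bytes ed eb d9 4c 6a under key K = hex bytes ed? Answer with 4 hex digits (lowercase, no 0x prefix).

Key hex bytes ed is 1 byte ≤ B = 5; zero-pad to 5 bytes: K' = ed 00 00 00 00.
K' ⊕ ipad = db 36 36 36 36.  K' ⊕ opad = b1 5c 5c 5c 5c.
Inner input = (K'⊕ipad) ∥ m = db 36 36 36 36 ∥ ed eb d9 4c 6a.
Inner hash: sum = 219+54+54+54+54+237+235+217+76+106 = 1306 → 05 1a.
Outer input = (K'⊕opad) ∥ inner = b1 5c 5c 5c 5c ∥ 05 1a.
Outer hash (tag): sum = 177+92+92+92+92+5+26 = 576 → 02 40.

0240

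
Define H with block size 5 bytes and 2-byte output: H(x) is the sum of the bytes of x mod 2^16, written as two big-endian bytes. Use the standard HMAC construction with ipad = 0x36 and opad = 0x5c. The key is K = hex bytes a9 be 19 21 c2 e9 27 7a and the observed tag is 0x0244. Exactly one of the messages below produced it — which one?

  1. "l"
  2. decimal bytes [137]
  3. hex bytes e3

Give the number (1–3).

Key hex bytes a9 be 19 21 c2 e9 27 7a is 8 bytes > B = 5, so hash it first: H(key) = 03 ed, then zero-pad to 5 bytes: K' = 03 ed 00 00 00.
K' ⊕ ipad = 35 db 36 36 36; K' ⊕ opad = 5f b1 5c 5c 5c.
m1: inner = H(35 db 36 36 36 6c) = 02 1e; tag = H(5f b1 5c 5c 5c 02 1e) = 0244 ← matches
m2: inner = H(35 db 36 36 36 89) = 02 3b; tag = H(5f b1 5c 5c 5c 02 3b) = 0261
m3: inner = H(35 db 36 36 36 e3) = 02 95; tag = H(5f b1 5c 5c 5c 02 95) = 02bb

1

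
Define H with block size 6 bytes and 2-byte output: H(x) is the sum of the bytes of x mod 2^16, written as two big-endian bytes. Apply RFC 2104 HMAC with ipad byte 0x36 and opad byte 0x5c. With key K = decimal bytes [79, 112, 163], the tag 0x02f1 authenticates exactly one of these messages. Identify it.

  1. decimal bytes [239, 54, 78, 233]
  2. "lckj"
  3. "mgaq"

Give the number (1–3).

Key decimal bytes [79, 112, 163] = 4f 70 a3 is 3 bytes ≤ B = 6; zero-pad to 6 bytes: K' = 4f 70 a3 00 00 00.
K' ⊕ ipad = 79 46 95 36 36 36; K' ⊕ opad = 13 2c ff 5c 5c 5c.
m1: inner = H(79 46 95 36 36 36 ef 36 4e e9) = 04 52; tag = H(13 2c ff 5c 5c 5c 04 52) = 02a8
m2: inner = H(79 46 95 36 36 36 6c 63 6b 6a) = 03 9a; tag = H(13 2c ff 5c 5c 5c 03 9a) = 02ef
m3: inner = H(79 46 95 36 36 36 6d 67 61 71) = 03 9c; tag = H(13 2c ff 5c 5c 5c 03 9c) = 02f1 ← matches

3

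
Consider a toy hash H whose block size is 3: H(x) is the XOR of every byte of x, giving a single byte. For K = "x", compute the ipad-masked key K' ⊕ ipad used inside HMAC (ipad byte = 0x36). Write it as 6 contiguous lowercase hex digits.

Key "x" = 78 is 1 byte ≤ B = 3; zero-pad to 3 bytes: K' = 78 00 00.
XOR each byte with 0x36: 78⊕36=4e, 00⊕36=36, 00⊕36=36.

4e3636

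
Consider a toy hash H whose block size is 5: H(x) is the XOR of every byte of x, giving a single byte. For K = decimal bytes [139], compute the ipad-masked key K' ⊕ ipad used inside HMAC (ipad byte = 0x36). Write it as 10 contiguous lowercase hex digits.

bd36363636

Key decimal bytes [139] = 8b is 1 byte ≤ B = 5; zero-pad to 5 bytes: K' = 8b 00 00 00 00.
XOR each byte with 0x36: 8b⊕36=bd, 00⊕36=36, 00⊕36=36, 00⊕36=36, 00⊕36=36.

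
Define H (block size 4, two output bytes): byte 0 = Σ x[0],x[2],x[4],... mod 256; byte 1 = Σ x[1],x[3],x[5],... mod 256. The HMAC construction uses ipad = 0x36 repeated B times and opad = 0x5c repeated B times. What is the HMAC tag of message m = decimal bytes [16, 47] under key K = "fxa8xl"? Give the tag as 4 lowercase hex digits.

0e2b

Key "fxa8xl" = 66 78 61 38 78 6c is 6 bytes > B = 4, so hash it first: H(key) = 3f 1c, then zero-pad to 4 bytes: K' = 3f 1c 00 00.
K' ⊕ ipad = 09 2a 36 36.  K' ⊕ opad = 63 40 5c 5c.
Inner input = (K'⊕ipad) ∥ m = 09 2a 36 36 ∥ 10 2f.
Inner hash: even-index sum = 79 mod 256 = 79; odd-index sum = 143 mod 256 = 143 → 4f 8f.
Outer input = (K'⊕opad) ∥ inner = 63 40 5c 5c ∥ 4f 8f.
Outer hash (tag): even-index sum = 270 mod 256 = 14; odd-index sum = 299 mod 256 = 43 → 0e 2b.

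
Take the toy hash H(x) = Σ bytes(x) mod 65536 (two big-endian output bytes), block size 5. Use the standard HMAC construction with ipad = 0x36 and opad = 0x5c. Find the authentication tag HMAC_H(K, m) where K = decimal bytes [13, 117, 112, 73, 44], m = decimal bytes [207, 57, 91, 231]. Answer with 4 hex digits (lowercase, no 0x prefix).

Key decimal bytes [13, 117, 112, 73, 44] = 0d 75 70 49 2c is exactly B = 5 bytes: K' = 0d 75 70 49 2c.
K' ⊕ ipad = 3b 43 46 7f 1a.  K' ⊕ opad = 51 29 2c 15 70.
Inner input = (K'⊕ipad) ∥ m = 3b 43 46 7f 1a ∥ cf 39 5b e7.
Inner hash: sum = 59+67+70+127+26+207+57+91+231 = 935 → 03 a7.
Outer input = (K'⊕opad) ∥ inner = 51 29 2c 15 70 ∥ 03 a7.
Outer hash (tag): sum = 81+41+44+21+112+3+167 = 469 → 01 d5.

01d5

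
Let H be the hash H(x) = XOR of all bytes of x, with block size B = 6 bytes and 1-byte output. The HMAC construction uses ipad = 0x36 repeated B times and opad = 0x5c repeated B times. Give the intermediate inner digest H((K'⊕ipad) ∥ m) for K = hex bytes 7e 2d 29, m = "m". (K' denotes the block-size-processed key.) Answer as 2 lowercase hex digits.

Key hex bytes 7e 2d 29 is 3 bytes ≤ B = 6; zero-pad to 6 bytes: K' = 7e 2d 29 00 00 00.
K' ⊕ ipad = 48 1b 1f 36 36 36.
Inner input = 48 1b 1f 36 36 36 ∥ 6d.
Inner hash: XOR 48⊕1b⊕1f⊕36⊕36⊕36⊕6d = 17.

17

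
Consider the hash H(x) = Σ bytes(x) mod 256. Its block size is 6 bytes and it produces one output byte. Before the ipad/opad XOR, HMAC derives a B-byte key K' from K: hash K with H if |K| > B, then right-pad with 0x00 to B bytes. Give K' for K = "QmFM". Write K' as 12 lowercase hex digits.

516d464d0000

Key "QmFM" = 51 6d 46 4d is 4 bytes ≤ B = 6; zero-pad to 6 bytes: K' = 51 6d 46 4d 00 00.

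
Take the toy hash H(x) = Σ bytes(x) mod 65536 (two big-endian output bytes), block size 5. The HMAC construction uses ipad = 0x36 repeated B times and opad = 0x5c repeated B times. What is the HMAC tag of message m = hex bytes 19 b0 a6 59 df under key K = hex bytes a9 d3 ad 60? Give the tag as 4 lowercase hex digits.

Key hex bytes a9 d3 ad 60 is 4 bytes ≤ B = 5; zero-pad to 5 bytes: K' = a9 d3 ad 60 00.
K' ⊕ ipad = 9f e5 9b 56 36.  K' ⊕ opad = f5 8f f1 3c 5c.
Inner input = (K'⊕ipad) ∥ m = 9f e5 9b 56 36 ∥ 19 b0 a6 59 df.
Inner hash: sum = 159+229+155+86+54+25+176+166+89+223 = 1362 → 05 52.
Outer input = (K'⊕opad) ∥ inner = f5 8f f1 3c 5c ∥ 05 52.
Outer hash (tag): sum = 245+143+241+60+92+5+82 = 868 → 03 64.

0364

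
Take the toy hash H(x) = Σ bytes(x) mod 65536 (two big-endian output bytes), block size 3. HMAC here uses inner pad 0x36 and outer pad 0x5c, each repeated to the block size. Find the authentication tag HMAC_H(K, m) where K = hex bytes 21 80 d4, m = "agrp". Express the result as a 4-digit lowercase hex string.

023d

Key hex bytes 21 80 d4 is exactly B = 3 bytes: K' = 21 80 d4.
K' ⊕ ipad = 17 b6 e2.  K' ⊕ opad = 7d dc 88.
Inner input = (K'⊕ipad) ∥ m = 17 b6 e2 ∥ 61 67 72 70.
Inner hash: sum = 23+182+226+97+103+114+112 = 857 → 03 59.
Outer input = (K'⊕opad) ∥ inner = 7d dc 88 ∥ 03 59.
Outer hash (tag): sum = 125+220+136+3+89 = 573 → 02 3d.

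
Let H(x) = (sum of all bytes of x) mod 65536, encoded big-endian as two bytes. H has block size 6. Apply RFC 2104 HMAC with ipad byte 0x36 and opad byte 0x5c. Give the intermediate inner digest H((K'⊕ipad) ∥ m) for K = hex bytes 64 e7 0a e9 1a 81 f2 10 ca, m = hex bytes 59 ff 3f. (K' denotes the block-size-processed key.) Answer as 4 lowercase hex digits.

Key hex bytes 64 e7 0a e9 1a 81 f2 10 ca is 9 bytes > B = 6, so hash it first: H(key) = 04 a5, then zero-pad to 6 bytes: K' = 04 a5 00 00 00 00.
K' ⊕ ipad = 32 93 36 36 36 36.
Inner input = 32 93 36 36 36 36 ∥ 59 ff 3f.
Inner hash: sum = 50+147+54+54+54+54+89+255+63 = 820 → 03 34.

0334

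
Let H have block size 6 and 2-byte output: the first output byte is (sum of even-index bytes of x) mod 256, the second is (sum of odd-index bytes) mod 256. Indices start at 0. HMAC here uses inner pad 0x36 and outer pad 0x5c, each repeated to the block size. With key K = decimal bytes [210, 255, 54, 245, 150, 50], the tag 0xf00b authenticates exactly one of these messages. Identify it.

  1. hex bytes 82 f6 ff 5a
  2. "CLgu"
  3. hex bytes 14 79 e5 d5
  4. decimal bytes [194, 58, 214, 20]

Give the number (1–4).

Key decimal bytes [210, 255, 54, 245, 150, 50] = d2 ff 36 f5 96 32 is exactly B = 6 bytes: K' = d2 ff 36 f5 96 32.
K' ⊕ ipad = e4 c9 00 c3 a0 04; K' ⊕ opad = 8e a3 6a a9 ca 6e.
m1: inner = H(e4 c9 00 c3 a0 04 82 f6 ff 5a) = 05 e0; tag = H(8e a3 6a a9 ca 6e 05 e0) = c79a
m2: inner = H(e4 c9 00 c3 a0 04 43 4c 67 75) = 2e 51; tag = H(8e a3 6a a9 ca 6e 2e 51) = f00b ← matches
m3: inner = H(e4 c9 00 c3 a0 04 14 79 e5 d5) = 7d de; tag = H(8e a3 6a a9 ca 6e 7d de) = 3f98
m4: inner = H(e4 c9 00 c3 a0 04 c2 3a d6 14) = 1c de; tag = H(8e a3 6a a9 ca 6e 1c de) = de98

2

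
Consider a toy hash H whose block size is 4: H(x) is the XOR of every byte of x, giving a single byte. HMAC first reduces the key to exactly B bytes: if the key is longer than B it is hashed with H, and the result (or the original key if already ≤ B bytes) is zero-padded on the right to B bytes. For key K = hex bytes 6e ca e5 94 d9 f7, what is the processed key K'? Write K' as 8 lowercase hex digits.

|K| = 6 > B = 4, so first hash the key.
H(K): XOR 6e⊕ca⊕e5⊕94⊕d9⊕f7 = fb.
Zero-pad H(K) = fb to 4 bytes: K' = fb 00 00 00.

fb000000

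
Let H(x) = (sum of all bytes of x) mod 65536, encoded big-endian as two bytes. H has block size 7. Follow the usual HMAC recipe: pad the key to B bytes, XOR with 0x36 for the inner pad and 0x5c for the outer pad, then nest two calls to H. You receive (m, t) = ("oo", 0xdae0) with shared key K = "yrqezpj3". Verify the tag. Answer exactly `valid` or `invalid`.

invalid

Key "yrqezpj3" = 79 72 71 65 7a 70 6a 33 is 8 bytes > B = 7, so hash it first: H(key) = 03 48, then zero-pad to 7 bytes: K' = 03 48 00 00 00 00 00.
K' ⊕ ipad = 35 7e 36 36 36 36 36; K' ⊕ opad = 5f 14 5c 5c 5c 5c 5c.
Inner hash: sum = 53+126+54+54+54+54+54+111+111 = 671 → 02 9f.
Outer hash (recomputed tag): sum = 95+20+92+92+92+92+92+2+159 = 736 → 02 e0.
Recomputed tag = 02e0; claimed = dae0 → mismatch.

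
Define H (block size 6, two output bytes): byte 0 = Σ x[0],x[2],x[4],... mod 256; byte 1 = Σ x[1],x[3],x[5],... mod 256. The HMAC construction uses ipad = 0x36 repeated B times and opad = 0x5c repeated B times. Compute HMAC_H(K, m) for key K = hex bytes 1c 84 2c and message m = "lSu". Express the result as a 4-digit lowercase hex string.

Key hex bytes 1c 84 2c is 3 bytes ≤ B = 6; zero-pad to 6 bytes: K' = 1c 84 2c 00 00 00.
K' ⊕ ipad = 2a b2 1a 36 36 36.  K' ⊕ opad = 40 d8 70 5c 5c 5c.
Inner input = (K'⊕ipad) ∥ m = 2a b2 1a 36 36 36 ∥ 6c 53 75.
Inner hash: even-index sum = 347 mod 256 = 91; odd-index sum = 369 mod 256 = 113 → 5b 71.
Outer input = (K'⊕opad) ∥ inner = 40 d8 70 5c 5c 5c ∥ 5b 71.
Outer hash (tag): even-index sum = 359 mod 256 = 103; odd-index sum = 513 mod 256 = 1 → 67 01.

6701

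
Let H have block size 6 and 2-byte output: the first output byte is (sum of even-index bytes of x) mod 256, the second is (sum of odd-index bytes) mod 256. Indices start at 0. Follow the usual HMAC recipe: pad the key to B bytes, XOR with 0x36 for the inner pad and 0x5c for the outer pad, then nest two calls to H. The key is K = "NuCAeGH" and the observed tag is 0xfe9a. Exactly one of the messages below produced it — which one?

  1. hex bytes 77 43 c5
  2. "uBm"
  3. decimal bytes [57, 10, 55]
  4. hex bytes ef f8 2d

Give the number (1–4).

3

Key "NuCAeGH" = 4e 75 43 41 65 47 48 is 7 bytes > B = 6, so hash it first: H(key) = 3e fd, then zero-pad to 6 bytes: K' = 3e fd 00 00 00 00.
K' ⊕ ipad = 08 cb 36 36 36 36; K' ⊕ opad = 62 a1 5c 5c 5c 5c.
m1: inner = H(08 cb 36 36 36 36 77 43 c5) = b0 7a; tag = H(62 a1 5c 5c 5c 5c b0 7a) = cad3
m2: inner = H(08 cb 36 36 36 36 75 42 6d) = 56 79; tag = H(62 a1 5c 5c 5c 5c 56 79) = 70d2
m3: inner = H(08 cb 36 36 36 36 39 0a 37) = e4 41; tag = H(62 a1 5c 5c 5c 5c e4 41) = fe9a ← matches
m4: inner = H(08 cb 36 36 36 36 ef f8 2d) = 90 2f; tag = H(62 a1 5c 5c 5c 5c 90 2f) = aa88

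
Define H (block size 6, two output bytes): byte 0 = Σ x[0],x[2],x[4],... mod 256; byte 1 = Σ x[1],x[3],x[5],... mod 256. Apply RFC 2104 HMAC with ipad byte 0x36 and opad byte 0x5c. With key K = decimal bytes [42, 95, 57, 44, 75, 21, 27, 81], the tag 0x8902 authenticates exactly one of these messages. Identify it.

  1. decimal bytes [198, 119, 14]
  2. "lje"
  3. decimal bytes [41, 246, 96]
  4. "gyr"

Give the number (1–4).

Key decimal bytes [42, 95, 57, 44, 75, 21, 27, 81] = 2a 5f 39 2c 4b 15 1b 51 is 8 bytes > B = 6, so hash it first: H(key) = c9 f1, then zero-pad to 6 bytes: K' = c9 f1 00 00 00 00.
K' ⊕ ipad = ff c7 36 36 36 36; K' ⊕ opad = 95 ad 5c 5c 5c 5c.
m1: inner = H(ff c7 36 36 36 36 c6 77 0e) = 3f aa; tag = H(95 ad 5c 5c 5c 5c 3f aa) = 8c0f
m2: inner = H(ff c7 36 36 36 36 6c 6a 65) = 3c 9d; tag = H(95 ad 5c 5c 5c 5c 3c 9d) = 8902 ← matches
m3: inner = H(ff c7 36 36 36 36 29 f6 60) = f4 29; tag = H(95 ad 5c 5c 5c 5c f4 29) = 418e
m4: inner = H(ff c7 36 36 36 36 67 79 72) = 44 ac; tag = H(95 ad 5c 5c 5c 5c 44 ac) = 9111

2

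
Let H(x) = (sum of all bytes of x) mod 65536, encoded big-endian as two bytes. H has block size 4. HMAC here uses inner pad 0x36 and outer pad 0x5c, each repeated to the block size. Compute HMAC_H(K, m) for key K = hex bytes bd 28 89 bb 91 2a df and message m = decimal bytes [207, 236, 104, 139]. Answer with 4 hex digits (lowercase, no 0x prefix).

01fe

Key hex bytes bd 28 89 bb 91 2a df is 7 bytes > B = 4, so hash it first: H(key) = 03 c3, then zero-pad to 4 bytes: K' = 03 c3 00 00.
K' ⊕ ipad = 35 f5 36 36.  K' ⊕ opad = 5f 9f 5c 5c.
Inner input = (K'⊕ipad) ∥ m = 35 f5 36 36 ∥ cf ec 68 8b.
Inner hash: sum = 53+245+54+54+207+236+104+139 = 1092 → 04 44.
Outer input = (K'⊕opad) ∥ inner = 5f 9f 5c 5c ∥ 04 44.
Outer hash (tag): sum = 95+159+92+92+4+68 = 510 → 01 fe.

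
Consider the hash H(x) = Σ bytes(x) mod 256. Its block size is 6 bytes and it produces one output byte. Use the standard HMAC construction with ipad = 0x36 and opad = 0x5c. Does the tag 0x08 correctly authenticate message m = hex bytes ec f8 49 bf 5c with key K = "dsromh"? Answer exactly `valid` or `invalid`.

Key "dsromh" = 64 73 72 6f 6d 68 is exactly B = 6 bytes: K' = 64 73 72 6f 6d 68.
K' ⊕ ipad = 52 45 44 59 5b 5e; K' ⊕ opad = 38 2f 2e 33 31 34.
Inner hash: sum = 82+69+68+89+91+94+236+248+73+191+92 = 1333; mod 256 = 53 → 35.
Outer hash (recomputed tag): sum = 56+47+46+51+49+52+53 = 354; mod 256 = 98 → 62.
Recomputed tag = 62; claimed = 08 → mismatch.

invalid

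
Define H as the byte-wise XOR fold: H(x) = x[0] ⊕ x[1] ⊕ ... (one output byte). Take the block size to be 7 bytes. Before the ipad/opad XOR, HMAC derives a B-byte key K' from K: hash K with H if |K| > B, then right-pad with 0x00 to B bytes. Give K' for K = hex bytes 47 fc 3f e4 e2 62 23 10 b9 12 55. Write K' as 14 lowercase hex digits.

|K| = 11 > B = 7, so first hash the key.
H(K): XOR 47⊕fc⊕3f⊕e4⊕e2⊕62⊕23⊕10⊕b9⊕12⊕55 = 2d.
Zero-pad H(K) = 2d to 7 bytes: K' = 2d 00 00 00 00 00 00.

2d000000000000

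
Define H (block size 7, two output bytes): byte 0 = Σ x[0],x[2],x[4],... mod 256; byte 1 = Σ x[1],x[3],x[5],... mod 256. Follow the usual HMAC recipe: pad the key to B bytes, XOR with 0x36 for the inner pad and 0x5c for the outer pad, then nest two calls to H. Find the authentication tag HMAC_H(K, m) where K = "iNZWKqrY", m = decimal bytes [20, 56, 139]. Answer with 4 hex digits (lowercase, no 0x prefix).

Key "iNZWKqrY" = 69 4e 5a 57 4b 71 72 59 is 8 bytes > B = 7, so hash it first: H(key) = 80 6f, then zero-pad to 7 bytes: K' = 80 6f 00 00 00 00 00.
K' ⊕ ipad = b6 59 36 36 36 36 36.  K' ⊕ opad = dc 33 5c 5c 5c 5c 5c.
Inner input = (K'⊕ipad) ∥ m = b6 59 36 36 36 36 36 ∥ 14 38 8b.
Inner hash: even-index sum = 400 mod 256 = 144; odd-index sum = 356 mod 256 = 100 → 90 64.
Outer input = (K'⊕opad) ∥ inner = dc 33 5c 5c 5c 5c 5c ∥ 90 64.
Outer hash (tag): even-index sum = 596 mod 256 = 84; odd-index sum = 379 mod 256 = 123 → 54 7b.

547b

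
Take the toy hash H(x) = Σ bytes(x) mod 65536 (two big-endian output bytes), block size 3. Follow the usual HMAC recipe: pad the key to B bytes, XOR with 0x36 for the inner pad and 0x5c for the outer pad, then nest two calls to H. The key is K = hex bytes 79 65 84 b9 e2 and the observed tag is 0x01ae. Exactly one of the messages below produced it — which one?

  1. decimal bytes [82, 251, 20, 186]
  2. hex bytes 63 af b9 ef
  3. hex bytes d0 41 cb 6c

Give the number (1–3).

Key hex bytes 79 65 84 b9 e2 is 5 bytes > B = 3, so hash it first: H(key) = 02 fd, then zero-pad to 3 bytes: K' = 02 fd 00.
K' ⊕ ipad = 34 cb 36; K' ⊕ opad = 5e a1 5c.
m1: inner = H(34 cb 36 52 fb 14 ba) = 03 50; tag = H(5e a1 5c 03 50) = 01ae ← matches
m2: inner = H(34 cb 36 63 af b9 ef) = 03 ef; tag = H(5e a1 5c 03 ef) = 024d
m3: inner = H(34 cb 36 d0 41 cb 6c) = 03 7d; tag = H(5e a1 5c 03 7d) = 01db

1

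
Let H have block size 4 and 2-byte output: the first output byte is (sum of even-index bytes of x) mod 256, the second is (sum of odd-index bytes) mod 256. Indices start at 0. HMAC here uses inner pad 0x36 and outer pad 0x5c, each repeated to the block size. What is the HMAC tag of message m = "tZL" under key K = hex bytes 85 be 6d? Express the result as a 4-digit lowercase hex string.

Key hex bytes 85 be 6d is 3 bytes ≤ B = 4; zero-pad to 4 bytes: K' = 85 be 6d 00.
K' ⊕ ipad = b3 88 5b 36.  K' ⊕ opad = d9 e2 31 5c.
Inner input = (K'⊕ipad) ∥ m = b3 88 5b 36 ∥ 74 5a 4c.
Inner hash: even-index sum = 462 mod 256 = 206; odd-index sum = 280 mod 256 = 24 → ce 18.
Outer input = (K'⊕opad) ∥ inner = d9 e2 31 5c ∥ ce 18.
Outer hash (tag): even-index sum = 472 mod 256 = 216; odd-index sum = 342 mod 256 = 86 → d8 56.

d856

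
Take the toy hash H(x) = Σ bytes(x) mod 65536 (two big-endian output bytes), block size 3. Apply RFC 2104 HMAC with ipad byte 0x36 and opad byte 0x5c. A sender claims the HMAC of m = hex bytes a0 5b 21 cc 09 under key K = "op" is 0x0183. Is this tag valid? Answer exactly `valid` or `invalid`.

valid

Key "op" = 6f 70 is 2 bytes ≤ B = 3; zero-pad to 3 bytes: K' = 6f 70 00.
K' ⊕ ipad = 59 46 36; K' ⊕ opad = 33 2c 5c.
Inner hash: sum = 89+70+54+160+91+33+204+9 = 710 → 02 c6.
Outer hash (recomputed tag): sum = 51+44+92+2+198 = 387 → 01 83.
Recomputed tag = 0183; claimed = 0183 → match.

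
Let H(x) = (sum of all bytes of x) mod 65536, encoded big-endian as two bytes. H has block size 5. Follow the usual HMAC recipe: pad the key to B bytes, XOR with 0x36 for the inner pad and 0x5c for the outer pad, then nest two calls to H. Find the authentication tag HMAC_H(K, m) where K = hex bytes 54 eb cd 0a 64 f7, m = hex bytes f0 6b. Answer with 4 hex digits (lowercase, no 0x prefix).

Key hex bytes 54 eb cd 0a 64 f7 is 6 bytes > B = 5, so hash it first: H(key) = 03 71, then zero-pad to 5 bytes: K' = 03 71 00 00 00.
K' ⊕ ipad = 35 47 36 36 36.  K' ⊕ opad = 5f 2d 5c 5c 5c.
Inner input = (K'⊕ipad) ∥ m = 35 47 36 36 36 ∥ f0 6b.
Inner hash: sum = 53+71+54+54+54+240+107 = 633 → 02 79.
Outer input = (K'⊕opad) ∥ inner = 5f 2d 5c 5c 5c ∥ 02 79.
Outer hash (tag): sum = 95+45+92+92+92+2+121 = 539 → 02 1b.

021b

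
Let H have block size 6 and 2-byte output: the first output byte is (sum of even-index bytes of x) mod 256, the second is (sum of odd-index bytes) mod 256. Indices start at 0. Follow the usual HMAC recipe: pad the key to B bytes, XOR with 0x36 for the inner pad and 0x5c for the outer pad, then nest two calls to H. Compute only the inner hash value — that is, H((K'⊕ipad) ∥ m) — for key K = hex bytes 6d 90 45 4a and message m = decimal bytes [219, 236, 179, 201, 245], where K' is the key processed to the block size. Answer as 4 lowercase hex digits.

870d

Key hex bytes 6d 90 45 4a is 4 bytes ≤ B = 6; zero-pad to 6 bytes: K' = 6d 90 45 4a 00 00.
K' ⊕ ipad = 5b a6 73 7c 36 36.
Inner input = 5b a6 73 7c 36 36 ∥ db ec b3 c9 f5.
Inner hash: even-index sum = 903 mod 256 = 135; odd-index sum = 781 mod 256 = 13 → 87 0d.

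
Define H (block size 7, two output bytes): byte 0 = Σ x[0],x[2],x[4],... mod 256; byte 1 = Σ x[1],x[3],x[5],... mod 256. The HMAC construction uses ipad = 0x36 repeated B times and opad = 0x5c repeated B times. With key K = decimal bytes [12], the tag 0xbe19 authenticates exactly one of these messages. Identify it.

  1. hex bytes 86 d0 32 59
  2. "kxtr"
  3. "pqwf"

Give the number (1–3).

Key decimal bytes [12] = 0c is 1 byte ≤ B = 7; zero-pad to 7 bytes: K' = 0c 00 00 00 00 00 00.
K' ⊕ ipad = 3a 36 36 36 36 36 36; K' ⊕ opad = 50 5c 5c 5c 5c 5c 5c.
m1: inner = H(3a 36 36 36 36 36 36 86 d0 32 59) = 05 5a; tag = H(50 5c 5c 5c 5c 5c 5c 05 5a) = be19 ← matches
m2: inner = H(3a 36 36 36 36 36 36 6b 78 74 72) = c6 81; tag = H(50 5c 5c 5c 5c 5c 5c c6 81) = e5da
m3: inner = H(3a 36 36 36 36 36 36 70 71 77 66) = b3 89; tag = H(50 5c 5c 5c 5c 5c 5c b3 89) = edc7

1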